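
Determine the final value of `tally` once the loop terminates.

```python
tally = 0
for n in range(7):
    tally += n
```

Let's trace through this code step by step.

Initialize: tally = 0
Entering loop: for n in range(7):
After iteration 1: n = 0, tally = 0
After iteration 2: n = 1, tally = 1
After iteration 3: n = 2, tally = 3
After iteration 4: n = 3, tally = 6
After iteration 5: n = 4, tally = 10
After iteration 6: n = 5, tally = 15
After iteration 7: n = 6, tally = 21
Loop ends.

Final answer: 21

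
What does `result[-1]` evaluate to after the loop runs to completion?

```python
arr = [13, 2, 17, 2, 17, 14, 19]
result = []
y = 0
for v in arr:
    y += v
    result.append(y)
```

Let's trace through this code step by step.

Initialize: arr = [13, 2, 17, 2, 17, 14, 19]
Initialize: result = []
Initialize: y = 0
Entering loop: for v in arr:
After iteration 1: v = 13, result = [13], y = 13
After iteration 2: v = 2, result = [13, 15], y = 15
After iteration 3: v = 17, result = [13, 15, 32], y = 32
After iteration 4: v = 2, result = [13, 15, 32, 34], y = 34
After iteration 5: v = 17, result = [13, 15, 32, 34, 51], y = 51
After iteration 6: v = 14, result = [13, 15, 32, 34, 51, 65], y = 65
After iteration 7: v = 19, result = [13, 15, 32, 34, 51, 65, 84], y = 84
Loop ends.
result[-1] = 84

Final answer: 84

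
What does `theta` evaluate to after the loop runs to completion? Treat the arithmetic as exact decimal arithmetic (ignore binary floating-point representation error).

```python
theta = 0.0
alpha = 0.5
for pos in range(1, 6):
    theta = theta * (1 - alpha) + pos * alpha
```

Let's trace through this code step by step.

Initialize: theta = 0.0
Initialize: alpha = 0.5
Entering loop: for pos in range(1, 6):
After iteration 1: pos = 1, theta = 0.5
After iteration 2: pos = 2, theta = 1.25
After iteration 3: pos = 3, theta = 2.125
After iteration 4: pos = 4, theta = 3.0625
After iteration 5: pos = 5, theta = 4.03125
Loop ends.

Final answer: 4.03125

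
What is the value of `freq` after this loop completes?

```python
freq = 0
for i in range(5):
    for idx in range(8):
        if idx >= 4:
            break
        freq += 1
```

Let's trace through this code step by step.

Initialize: freq = 0
Entering loop: for i in range(5):
After iteration 1: i = 0, freq = 4
After iteration 2: i = 1, freq = 8
After iteration 3: i = 2, freq = 12
After iteration 4: i = 3, freq = 16
After iteration 5: i = 4, freq = 20
Loop ends.

Final answer: 20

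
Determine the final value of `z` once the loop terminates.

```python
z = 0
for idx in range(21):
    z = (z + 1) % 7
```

Let's trace through this code step by step.

Initialize: z = 0
Entering loop: for idx in range(21):
After iteration 1: idx = 0, z = 1
After iteration 2: idx = 1, z = 2
After iteration 3: idx = 2, z = 3
After iteration 4: idx = 3, z = 4
After iteration 5: idx = 4, z = 5
After iteration 6: idx = 5, z = 6
After iteration 7: idx = 6, z = 0
After iteration 8: idx = 7, z = 1
After iteration 9: idx = 8, z = 2
After iteration 10: idx = 9, z = 3
After iteration 11: idx = 10, z = 4
After iteration 12: idx = 11, z = 5
After iteration 13: idx = 12, z = 6
After iteration 14: idx = 13, z = 0
After iteration 15: idx = 14, z = 1
After iteration 16: idx = 15, z = 2
After iteration 17: idx = 16, z = 3
After iteration 18: idx = 17, z = 4
After iteration 19: idx = 18, z = 5
After iteration 20: idx = 19, z = 6
After iteration 21: idx = 20, z = 0
Loop ends.

Final answer: 0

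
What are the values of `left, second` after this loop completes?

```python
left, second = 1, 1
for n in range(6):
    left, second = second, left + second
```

Let's trace through this code step by step.

Initialize: left = 1
Initialize: second = 1
Entering loop: for n in range(6):
After iteration 1: n = 0, left = 1, second = 2
After iteration 2: n = 1, left = 2, second = 3
After iteration 3: n = 2, left = 3, second = 5
After iteration 4: n = 3, left = 5, second = 8
After iteration 5: n = 4, left = 8, second = 13
After iteration 6: n = 5, left = 13, second = 21
Loop ends.

Final answer: 13, 21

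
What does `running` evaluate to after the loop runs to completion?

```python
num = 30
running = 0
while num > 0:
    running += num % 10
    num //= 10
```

Let's trace through this code step by step.

Initialize: num = 30
Initialize: running = 0
Entering loop: while num > 0:
After iteration 1: num = 3, running = 0
After iteration 2: num = 0, running = 3
Loop ends.

Final answer: 3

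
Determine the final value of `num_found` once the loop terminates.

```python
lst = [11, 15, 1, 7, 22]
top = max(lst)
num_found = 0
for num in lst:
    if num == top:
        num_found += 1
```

Let's trace through this code step by step.

Initialize: lst = [11, 15, 1, 7, 22]
Initialize: top = 22
Initialize: num_found = 0
Entering loop: for num in lst:
After iteration 1: num = 11, num_found = 0
After iteration 2: num = 15, num_found = 0
After iteration 3: num = 1, num_found = 0
After iteration 4: num = 7, num_found = 0
After iteration 5: num = 22, num_found = 1
Loop ends.

Final answer: 1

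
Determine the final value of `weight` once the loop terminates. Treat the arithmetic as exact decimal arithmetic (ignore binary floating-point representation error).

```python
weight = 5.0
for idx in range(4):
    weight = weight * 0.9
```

Let's trace through this code step by step.

Initialize: weight = 5.0
Entering loop: for idx in range(4):
After iteration 1: idx = 0, weight = 4.5
After iteration 2: idx = 1, weight = 4.05
After iteration 3: idx = 2, weight = 3.645
After iteration 4: idx = 3, weight = 3.2805
Loop ends.

Final answer: 3.2805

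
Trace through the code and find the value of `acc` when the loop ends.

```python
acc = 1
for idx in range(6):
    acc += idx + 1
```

Let's trace through this code step by step.

Initialize: acc = 1
Entering loop: for idx in range(6):
After iteration 1: idx = 0, acc = 2
After iteration 2: idx = 1, acc = 4
After iteration 3: idx = 2, acc = 7
After iteration 4: idx = 3, acc = 11
After iteration 5: idx = 4, acc = 16
After iteration 6: idx = 5, acc = 22
Loop ends.

Final answer: 22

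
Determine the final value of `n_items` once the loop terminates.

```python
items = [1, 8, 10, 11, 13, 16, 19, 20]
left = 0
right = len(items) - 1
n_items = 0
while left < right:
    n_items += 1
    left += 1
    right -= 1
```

Let's trace through this code step by step.

Initialize: items = [1, 8, 10, 11, 13, 16, 19, 20]
Initialize: left = 0
Initialize: right = 7
Initialize: n_items = 0
Entering loop: while left < right:
After iteration 1: left = 1, right = 6, n_items = 1
After iteration 2: left = 2, right = 5, n_items = 2
After iteration 3: left = 3, right = 4, n_items = 3
After iteration 4: left = 4, right = 3, n_items = 4
Loop ends.

Final answer: 4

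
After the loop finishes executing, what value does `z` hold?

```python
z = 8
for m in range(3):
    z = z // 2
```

Let's trace through this code step by step.

Initialize: z = 8
Entering loop: for m in range(3):
After iteration 1: m = 0, z = 4
After iteration 2: m = 1, z = 2
After iteration 3: m = 2, z = 1
Loop ends.

Final answer: 1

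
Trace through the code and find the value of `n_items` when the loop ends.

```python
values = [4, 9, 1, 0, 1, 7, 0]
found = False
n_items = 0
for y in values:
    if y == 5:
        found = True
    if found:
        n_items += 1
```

Let's trace through this code step by step.

Initialize: values = [4, 9, 1, 0, 1, 7, 0]
Initialize: found = False
Initialize: n_items = 0
Entering loop: for y in values:
After iteration 1: y = 4, n_items = 0
After iteration 2: y = 9, n_items = 0
After iteration 3: y = 1, n_items = 0
After iteration 4: y = 0, n_items = 0
After iteration 5: y = 1, n_items = 0
After iteration 6: y = 7, n_items = 0
After iteration 7: y = 0, n_items = 0
Loop ends.

Final answer: 0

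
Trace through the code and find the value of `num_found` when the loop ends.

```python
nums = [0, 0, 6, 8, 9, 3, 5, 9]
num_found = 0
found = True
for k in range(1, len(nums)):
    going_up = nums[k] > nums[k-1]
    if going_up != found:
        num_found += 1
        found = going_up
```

Let's trace through this code step by step.

Initialize: nums = [0, 0, 6, 8, 9, 3, 5, 9]
Initialize: num_found = 0
Initialize: found = True
Entering loop: for k in range(1, len(nums)):
After iteration 1: k = 1, num_found = 1, found = False, going_up = False
After iteration 2: k = 2, num_found = 2, found = True, going_up = True
After iteration 3: k = 3, num_found = 2, found = True, going_up = True
After iteration 4: k = 4, num_found = 2, found = True, going_up = True
After iteration 5: k = 5, num_found = 3, found = False, going_up = False
After iteration 6: k = 6, num_found = 4, found = True, going_up = True
After iteration 7: k = 7, num_found = 4, found = True, going_up = True
Loop ends.

Final answer: 4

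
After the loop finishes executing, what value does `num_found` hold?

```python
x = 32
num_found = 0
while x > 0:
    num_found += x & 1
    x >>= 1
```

Let's trace through this code step by step.

Initialize: x = 32
Initialize: num_found = 0
Entering loop: while x > 0:
After iteration 1: x = 16, num_found = 0
After iteration 2: x = 8, num_found = 0
After iteration 3: x = 4, num_found = 0
After iteration 4: x = 2, num_found = 0
After iteration 5: x = 1, num_found = 0
After iteration 6: x = 0, num_found = 1
Loop ends.

Final answer: 1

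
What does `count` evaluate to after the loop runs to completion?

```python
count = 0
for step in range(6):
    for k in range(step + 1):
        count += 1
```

Let's trace through this code step by step.

Initialize: count = 0
Entering loop: for step in range(6):
After iteration 1: step = 0, count = 1, k = 0
After iteration 2: step = 1, count = 3, k = 1
After iteration 3: step = 2, count = 6, k = 2
After iteration 4: step = 3, count = 10, k = 3
After iteration 5: step = 4, count = 15, k = 4
After iteration 6: step = 5, count = 21, k = 5
Loop ends.

Final answer: 21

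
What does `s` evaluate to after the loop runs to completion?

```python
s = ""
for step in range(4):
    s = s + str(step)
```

Let's trace through this code step by step.

Initialize: s = ''
Entering loop: for step in range(4):
After iteration 1: step = 0, s = '0'
After iteration 2: step = 1, s = '01'
After iteration 3: step = 2, s = '012'
After iteration 4: step = 3, s = '0123'
Loop ends.

Final answer: '0123'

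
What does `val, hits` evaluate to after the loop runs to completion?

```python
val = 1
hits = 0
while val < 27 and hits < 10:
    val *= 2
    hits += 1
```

Let's trace through this code step by step.

Initialize: val = 1
Initialize: hits = 0
Entering loop: while val < 27 and hits < 10:
After iteration 1: val = 2, hits = 1
After iteration 2: val = 4, hits = 2
After iteration 3: val = 8, hits = 3
After iteration 4: val = 16, hits = 4
After iteration 5: val = 32, hits = 5
Loop ends.

Final answer: 32, 5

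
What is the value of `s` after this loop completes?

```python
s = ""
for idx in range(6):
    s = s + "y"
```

Let's trace through this code step by step.

Initialize: s = ''
Entering loop: for idx in range(6):
After iteration 1: idx = 0, s = 'y'
After iteration 2: idx = 1, s = 'yy'
After iteration 3: idx = 2, s = 'yyy'
After iteration 4: idx = 3, s = 'yyyy'
After iteration 5: idx = 4, s = 'yyyyy'
After iteration 6: idx = 5, s = 'yyyyyy'
Loop ends.

Final answer: 'yyyyyy'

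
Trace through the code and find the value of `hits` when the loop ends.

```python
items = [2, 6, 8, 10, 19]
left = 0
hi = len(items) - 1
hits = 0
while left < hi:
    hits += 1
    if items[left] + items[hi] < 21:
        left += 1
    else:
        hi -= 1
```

Let's trace through this code step by step.

Initialize: items = [2, 6, 8, 10, 19]
Initialize: left = 0
Initialize: hi = 4
Initialize: hits = 0
Entering loop: while left < hi:
After iteration 1: left = 0, hi = 3, hits = 1
After iteration 2: left = 1, hi = 3, hits = 2
After iteration 3: left = 2, hi = 3, hits = 3
After iteration 4: left = 3, hi = 3, hits = 4
Loop ends.

Final answer: 4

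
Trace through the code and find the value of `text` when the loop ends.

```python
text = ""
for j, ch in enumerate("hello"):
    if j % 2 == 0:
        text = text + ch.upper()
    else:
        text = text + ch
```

Let's trace through this code step by step.

Initialize: text = ''
Entering loop: for j, ch in enumerate("hello"):
After iteration 1: j = 0, ch = 'h', text = 'H'
After iteration 2: j = 1, ch = 'e', text = 'He'
After iteration 3: j = 2, ch = 'l', text = 'HeL'
After iteration 4: j = 3, ch = 'l', text = 'HeLl'
After iteration 5: j = 4, ch = 'o', text = 'HeLlO'
Loop ends.

Final answer: 'HeLlO'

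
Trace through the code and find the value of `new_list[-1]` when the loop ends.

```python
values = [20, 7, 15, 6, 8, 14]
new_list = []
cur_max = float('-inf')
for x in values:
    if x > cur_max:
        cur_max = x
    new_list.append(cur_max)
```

Let's trace through this code step by step.

Initialize: values = [20, 7, 15, 6, 8, 14]
Initialize: new_list = []
Initialize: cur_max = -inf
Entering loop: for x in values:
After iteration 1: x = 20, new_list = [20], cur_max = 20
After iteration 2: x = 7, new_list = [20, 20], cur_max = 20
After iteration 3: x = 15, new_list = [20, 20, 20], cur_max = 20
After iteration 4: x = 6, new_list = [20, 20, 20, 20], cur_max = 20
After iteration 5: x = 8, new_list = [20, 20, 20, 20, 20], cur_max = 20
After iteration 6: x = 14, new_list = [20, 20, 20, 20, 20, 20], cur_max = 20
Loop ends.
new_list[-1] = 20

Final answer: 20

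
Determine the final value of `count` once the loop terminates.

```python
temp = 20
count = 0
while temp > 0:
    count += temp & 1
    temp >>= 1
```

Let's trace through this code step by step.

Initialize: temp = 20
Initialize: count = 0
Entering loop: while temp > 0:
After iteration 1: temp = 10, count = 0
After iteration 2: temp = 5, count = 0
After iteration 3: temp = 2, count = 1
After iteration 4: temp = 1, count = 1
After iteration 5: temp = 0, count = 2
Loop ends.

Final answer: 2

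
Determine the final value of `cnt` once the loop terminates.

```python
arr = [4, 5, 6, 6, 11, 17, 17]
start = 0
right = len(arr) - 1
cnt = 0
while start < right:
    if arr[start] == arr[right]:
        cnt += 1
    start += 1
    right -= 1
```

Let's trace through this code step by step.

Initialize: arr = [4, 5, 6, 6, 11, 17, 17]
Initialize: start = 0
Initialize: right = 6
Initialize: cnt = 0
Entering loop: while start < right:
After iteration 1: start = 1, right = 5, cnt = 0
After iteration 2: start = 2, right = 4, cnt = 0
After iteration 3: start = 3, right = 3, cnt = 0
Loop ends.

Final answer: 0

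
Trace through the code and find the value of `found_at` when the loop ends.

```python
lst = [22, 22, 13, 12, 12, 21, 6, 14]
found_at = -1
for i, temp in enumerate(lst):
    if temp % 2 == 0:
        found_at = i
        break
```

Let's trace through this code step by step.

Initialize: lst = [22, 22, 13, 12, 12, 21, 6, 14]
Initialize: found_at = -1
Entering loop: for i, temp in enumerate(lst):
After iteration 1: i = 0, temp = 22, found_at = 0
Loop ends.

Final answer: 0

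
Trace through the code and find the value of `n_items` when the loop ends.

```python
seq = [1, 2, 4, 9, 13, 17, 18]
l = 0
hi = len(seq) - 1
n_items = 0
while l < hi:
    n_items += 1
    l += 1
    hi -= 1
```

Let's trace through this code step by step.

Initialize: seq = [1, 2, 4, 9, 13, 17, 18]
Initialize: l = 0
Initialize: hi = 6
Initialize: n_items = 0
Entering loop: while l < hi:
After iteration 1: l = 1, hi = 5, n_items = 1
After iteration 2: l = 2, hi = 4, n_items = 2
After iteration 3: l = 3, hi = 3, n_items = 3
Loop ends.

Final answer: 3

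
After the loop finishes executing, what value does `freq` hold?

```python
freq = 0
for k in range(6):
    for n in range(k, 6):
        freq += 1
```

Let's trace through this code step by step.

Initialize: freq = 0
Entering loop: for k in range(6):
After iteration 1: k = 0, freq = 6
After iteration 2: k = 1, freq = 11
After iteration 3: k = 2, freq = 15
After iteration 4: k = 3, freq = 18
After iteration 5: k = 4, freq = 20
After iteration 6: k = 5, freq = 21
Loop ends.

Final answer: 21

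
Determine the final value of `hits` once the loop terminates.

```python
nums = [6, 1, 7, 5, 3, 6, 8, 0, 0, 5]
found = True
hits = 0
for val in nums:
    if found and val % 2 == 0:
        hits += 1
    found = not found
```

Let's trace through this code step by step.

Initialize: nums = [6, 1, 7, 5, 3, 6, 8, 0, 0, 5]
Initialize: found = True
Initialize: hits = 0
Entering loop: for val in nums:
After iteration 1: val = 6, found = False, hits = 1
After iteration 2: val = 1, found = True, hits = 1
After iteration 3: val = 7, found = False, hits = 1
After iteration 4: val = 5, found = True, hits = 1
After iteration 5: val = 3, found = False, hits = 1
After iteration 6: val = 6, found = True, hits = 1
After iteration 7: val = 8, found = False, hits = 2
After iteration 8: val = 0, found = True, hits = 2
After iteration 9: val = 0, found = False, hits = 3
After iteration 10: val = 5, found = True, hits = 3
Loop ends.

Final answer: 3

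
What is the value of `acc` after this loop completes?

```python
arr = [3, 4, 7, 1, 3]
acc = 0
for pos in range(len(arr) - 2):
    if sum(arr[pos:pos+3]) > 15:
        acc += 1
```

Let's trace through this code step by step.

Initialize: arr = [3, 4, 7, 1, 3]
Initialize: acc = 0
Entering loop: for pos in range(len(arr) - 2):
After iteration 1: pos = 0, acc = 0
After iteration 2: pos = 1, acc = 0
After iteration 3: pos = 2, acc = 0
Loop ends.

Final answer: 0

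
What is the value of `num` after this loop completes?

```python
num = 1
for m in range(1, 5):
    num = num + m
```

Let's trace through this code step by step.

Initialize: num = 1
Entering loop: for m in range(1, 5):
After iteration 1: m = 1, num = 2
After iteration 2: m = 2, num = 4
After iteration 3: m = 3, num = 7
After iteration 4: m = 4, num = 11
Loop ends.

Final answer: 11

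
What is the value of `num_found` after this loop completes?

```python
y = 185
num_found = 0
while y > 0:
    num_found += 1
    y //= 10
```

Let's trace through this code step by step.

Initialize: y = 185
Initialize: num_found = 0
Entering loop: while y > 0:
After iteration 1: y = 18, num_found = 1
After iteration 2: y = 1, num_found = 2
After iteration 3: y = 0, num_found = 3
Loop ends.

Final answer: 3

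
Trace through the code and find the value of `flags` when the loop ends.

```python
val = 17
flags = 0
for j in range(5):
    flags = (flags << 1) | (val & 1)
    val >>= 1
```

Let's trace through this code step by step.

Initialize: val = 17
Initialize: flags = 0
Entering loop: for j in range(5):
After iteration 1: j = 0, val = 8, flags = 1
After iteration 2: j = 1, val = 4, flags = 2
After iteration 3: j = 2, val = 2, flags = 4
After iteration 4: j = 3, val = 1, flags = 8
After iteration 5: j = 4, val = 0, flags = 17
Loop ends.

Final answer: 17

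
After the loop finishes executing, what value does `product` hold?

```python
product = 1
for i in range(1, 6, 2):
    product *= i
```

Let's trace through this code step by step.

Initialize: product = 1
Entering loop: for i in range(1, 6, 2):
After iteration 1: i = 1, product = 1
After iteration 2: i = 3, product = 3
After iteration 3: i = 5, product = 15
Loop ends.

Final answer: 15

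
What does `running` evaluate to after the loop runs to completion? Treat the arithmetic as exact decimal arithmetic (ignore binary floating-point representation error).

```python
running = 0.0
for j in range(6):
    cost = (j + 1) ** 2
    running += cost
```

Let's trace through this code step by step.

Initialize: running = 0.0
Entering loop: for j in range(6):
After iteration 1: j = 0, running = 1.0, cost = 1
After iteration 2: j = 1, running = 5.0, cost = 4
After iteration 3: j = 2, running = 14.0, cost = 9
After iteration 4: j = 3, running = 30.0, cost = 16
After iteration 5: j = 4, running = 55.0, cost = 25
After iteration 6: j = 5, running = 91.0, cost = 36
Loop ends.

Final answer: 91.0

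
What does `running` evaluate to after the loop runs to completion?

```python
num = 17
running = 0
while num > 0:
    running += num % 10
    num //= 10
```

Let's trace through this code step by step.

Initialize: num = 17
Initialize: running = 0
Entering loop: while num > 0:
After iteration 1: num = 1, running = 7
After iteration 2: num = 0, running = 8
Loop ends.

Final answer: 8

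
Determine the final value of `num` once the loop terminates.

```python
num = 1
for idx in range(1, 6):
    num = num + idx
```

Let's trace through this code step by step.

Initialize: num = 1
Entering loop: for idx in range(1, 6):
After iteration 1: idx = 1, num = 2
After iteration 2: idx = 2, num = 4
After iteration 3: idx = 3, num = 7
After iteration 4: idx = 4, num = 11
After iteration 5: idx = 5, num = 16
Loop ends.

Final answer: 16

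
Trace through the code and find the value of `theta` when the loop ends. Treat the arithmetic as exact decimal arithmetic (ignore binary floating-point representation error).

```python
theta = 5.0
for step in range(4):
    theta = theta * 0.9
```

Let's trace through this code step by step.

Initialize: theta = 5.0
Entering loop: for step in range(4):
After iteration 1: step = 0, theta = 4.5
After iteration 2: step = 1, theta = 4.05
After iteration 3: step = 2, theta = 3.645
After iteration 4: step = 3, theta = 3.2805
Loop ends.

Final answer: 3.2805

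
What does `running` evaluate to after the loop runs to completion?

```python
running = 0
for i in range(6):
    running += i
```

Let's trace through this code step by step.

Initialize: running = 0
Entering loop: for i in range(6):
After iteration 1: i = 0, running = 0
After iteration 2: i = 1, running = 1
After iteration 3: i = 2, running = 3
After iteration 4: i = 3, running = 6
After iteration 5: i = 4, running = 10
After iteration 6: i = 5, running = 15
Loop ends.

Final answer: 15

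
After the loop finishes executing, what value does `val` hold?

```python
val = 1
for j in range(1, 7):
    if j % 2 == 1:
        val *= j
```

Let's trace through this code step by step.

Initialize: val = 1
Entering loop: for j in range(1, 7):
After iteration 1: j = 1, val = 1
After iteration 2: j = 2, val = 1
After iteration 3: j = 3, val = 3
After iteration 4: j = 4, val = 3
After iteration 5: j = 5, val = 15
After iteration 6: j = 6, val = 15
Loop ends.

Final answer: 15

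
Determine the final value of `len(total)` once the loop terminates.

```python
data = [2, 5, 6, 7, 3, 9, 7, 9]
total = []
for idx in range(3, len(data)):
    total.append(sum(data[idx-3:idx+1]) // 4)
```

Let's trace through this code step by step.

Initialize: data = [2, 5, 6, 7, 3, 9, 7, 9]
Initialize: total = []
Entering loop: for idx in range(3, len(data)):
After iteration 1: idx = 3, total = [5]
After iteration 2: idx = 4, total = [5, 5]
After iteration 3: idx = 5, total = [5, 5, 6]
After iteration 4: idx = 6, total = [5, 5, 6, 6]
After iteration 5: idx = 7, total = [5, 5, 6, 6, 7]
Loop ends.
len(total) = 5

Final answer: 5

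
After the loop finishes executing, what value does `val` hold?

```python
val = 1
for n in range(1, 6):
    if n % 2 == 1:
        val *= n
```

Let's trace through this code step by step.

Initialize: val = 1
Entering loop: for n in range(1, 6):
After iteration 1: n = 1, val = 1
After iteration 2: n = 2, val = 1
After iteration 3: n = 3, val = 3
After iteration 4: n = 4, val = 3
After iteration 5: n = 5, val = 15
Loop ends.

Final answer: 15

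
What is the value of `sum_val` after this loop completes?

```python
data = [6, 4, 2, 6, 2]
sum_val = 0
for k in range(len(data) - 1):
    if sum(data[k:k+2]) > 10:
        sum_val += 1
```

Let's trace through this code step by step.

Initialize: data = [6, 4, 2, 6, 2]
Initialize: sum_val = 0
Entering loop: for k in range(len(data) - 1):
After iteration 1: k = 0, sum_val = 0
After iteration 2: k = 1, sum_val = 0
After iteration 3: k = 2, sum_val = 0
After iteration 4: k = 3, sum_val = 0
Loop ends.

Final answer: 0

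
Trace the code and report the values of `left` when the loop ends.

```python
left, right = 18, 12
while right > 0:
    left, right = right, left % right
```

Let's trace through this code step by step.

Initialize: left = 18
Initialize: right = 12
Entering loop: while right > 0:
After iteration 1: left = 12, right = 6
After iteration 2: left = 6, right = 0
Loop ends.

Final answer: 6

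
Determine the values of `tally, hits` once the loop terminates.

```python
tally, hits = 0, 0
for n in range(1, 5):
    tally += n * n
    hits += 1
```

Let's trace through this code step by step.

Initialize: tally = 0
Initialize: hits = 0
Entering loop: for n in range(1, 5):
After iteration 1: n = 1, tally = 1, hits = 1
After iteration 2: n = 2, tally = 5, hits = 2
After iteration 3: n = 3, tally = 14, hits = 3
After iteration 4: n = 4, tally = 30, hits = 4
Loop ends.

Final answer: 30, 4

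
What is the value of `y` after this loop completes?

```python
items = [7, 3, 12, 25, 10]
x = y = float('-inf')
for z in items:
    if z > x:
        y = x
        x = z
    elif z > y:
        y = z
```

Let's trace through this code step by step.

Initialize: items = [7, 3, 12, 25, 10]
Initialize: x = -inf
Initialize: y = -inf
Entering loop: for z in items:
After iteration 1: z = 7, x = 7, y = -inf
After iteration 2: z = 3, x = 7, y = 3
After iteration 3: z = 12, x = 12, y = 7
After iteration 4: z = 25, x = 25, y = 12
After iteration 5: z = 10, x = 25, y = 12
Loop ends.

Final answer: 12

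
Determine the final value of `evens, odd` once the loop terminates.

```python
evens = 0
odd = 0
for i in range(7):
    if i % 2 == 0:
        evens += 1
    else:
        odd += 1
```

Let's trace through this code step by step.

Initialize: evens = 0
Initialize: odd = 0
Entering loop: for i in range(7):
After iteration 1: i = 0, evens = 1, odd = 0
After iteration 2: i = 1, evens = 1, odd = 1
After iteration 3: i = 2, evens = 2, odd = 1
After iteration 4: i = 3, evens = 2, odd = 2
After iteration 5: i = 4, evens = 3, odd = 2
After iteration 6: i = 5, evens = 3, odd = 3
After iteration 7: i = 6, evens = 4, odd = 3
Loop ends.

Final answer: 4, 3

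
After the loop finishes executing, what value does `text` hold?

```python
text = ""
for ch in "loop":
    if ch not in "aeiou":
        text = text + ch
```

Let's trace through this code step by step.

Initialize: text = ''
Entering loop: for ch in "loop":
After iteration 1: ch = 'l', text = 'l'
After iteration 2: ch = 'o', text = 'l'
After iteration 3: ch = 'o', text = 'l'
After iteration 4: ch = 'p', text = 'lp'
Loop ends.

Final answer: 'lp'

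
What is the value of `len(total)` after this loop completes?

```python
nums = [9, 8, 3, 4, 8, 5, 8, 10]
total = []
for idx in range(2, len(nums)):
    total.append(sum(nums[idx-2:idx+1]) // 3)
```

Let's trace through this code step by step.

Initialize: nums = [9, 8, 3, 4, 8, 5, 8, 10]
Initialize: total = []
Entering loop: for idx in range(2, len(nums)):
After iteration 1: idx = 2, total = [6]
After iteration 2: idx = 3, total = [6, 5]
After iteration 3: idx = 4, total = [6, 5, 5]
After iteration 4: idx = 5, total = [6, 5, 5, 5]
After iteration 5: idx = 6, total = [6, 5, 5, 5, 7]
After iteration 6: idx = 7, total = [6, 5, 5, 5, 7, 7]
Loop ends.
len(total) = 6

Final answer: 6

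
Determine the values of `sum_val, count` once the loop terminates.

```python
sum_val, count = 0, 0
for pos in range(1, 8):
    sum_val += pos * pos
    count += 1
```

Let's trace through this code step by step.

Initialize: sum_val = 0
Initialize: count = 0
Entering loop: for pos in range(1, 8):
After iteration 1: pos = 1, sum_val = 1, count = 1
After iteration 2: pos = 2, sum_val = 5, count = 2
After iteration 3: pos = 3, sum_val = 14, count = 3
After iteration 4: pos = 4, sum_val = 30, count = 4
After iteration 5: pos = 5, sum_val = 55, count = 5
After iteration 6: pos = 6, sum_val = 91, count = 6
After iteration 7: pos = 7, sum_val = 140, count = 7
Loop ends.

Final answer: 140, 7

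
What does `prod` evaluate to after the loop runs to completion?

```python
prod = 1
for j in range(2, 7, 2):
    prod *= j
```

Let's trace through this code step by step.

Initialize: prod = 1
Entering loop: for j in range(2, 7, 2):
After iteration 1: j = 2, prod = 2
After iteration 2: j = 4, prod = 8
After iteration 3: j = 6, prod = 48
Loop ends.

Final answer: 48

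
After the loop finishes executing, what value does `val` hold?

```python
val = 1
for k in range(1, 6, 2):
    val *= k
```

Let's trace through this code step by step.

Initialize: val = 1
Entering loop: for k in range(1, 6, 2):
After iteration 1: k = 1, val = 1
After iteration 2: k = 3, val = 3
After iteration 3: k = 5, val = 15
Loop ends.

Final answer: 15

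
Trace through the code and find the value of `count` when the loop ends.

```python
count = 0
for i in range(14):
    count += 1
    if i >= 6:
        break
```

Let's trace through this code step by step.

Initialize: count = 0
Entering loop: for i in range(14):
After iteration 1: i = 0, count = 1
After iteration 2: i = 1, count = 2
After iteration 3: i = 2, count = 3
After iteration 4: i = 3, count = 4
After iteration 5: i = 4, count = 5
After iteration 6: i = 5, count = 6
After iteration 7: i = 6, count = 7
Loop ends.

Final answer: 7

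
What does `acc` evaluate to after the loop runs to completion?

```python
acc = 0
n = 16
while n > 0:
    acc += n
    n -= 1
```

Let's trace through this code step by step.

Initialize: acc = 0
Initialize: n = 16
Entering loop: while n > 0:
After iteration 1: acc = 16, n = 15
After iteration 2: acc = 31, n = 14
After iteration 3: acc = 45, n = 13
After iteration 4: acc = 58, n = 12
After iteration 5: acc = 70, n = 11
After iteration 6: acc = 81, n = 10
After iteration 7: acc = 91, n = 9
After iteration 8: acc = 100, n = 8
After iteration 9: acc = 108, n = 7
After iteration 10: acc = 115, n = 6
After iteration 11: acc = 121, n = 5
After iteration 12: acc = 126, n = 4
After iteration 13: acc = 130, n = 3
After iteration 14: acc = 133, n = 2
After iteration 15: acc = 135, n = 1
After iteration 16: acc = 136, n = 0
Loop ends.

Final answer: 136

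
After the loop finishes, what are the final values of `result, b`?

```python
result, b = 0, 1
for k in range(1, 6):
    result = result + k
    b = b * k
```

Let's trace through this code step by step.

Initialize: result = 0
Initialize: b = 1
Entering loop: for k in range(1, 6):
After iteration 1: k = 1, result = 1, b = 1
After iteration 2: k = 2, result = 3, b = 2
After iteration 3: k = 3, result = 6, b = 6
After iteration 4: k = 4, result = 10, b = 24
After iteration 5: k = 5, result = 15, b = 120
Loop ends.

Final answer: 15, 120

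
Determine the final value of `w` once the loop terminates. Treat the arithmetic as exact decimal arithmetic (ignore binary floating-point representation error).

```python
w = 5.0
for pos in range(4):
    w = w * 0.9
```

Let's trace through this code step by step.

Initialize: w = 5.0
Entering loop: for pos in range(4):
After iteration 1: pos = 0, w = 4.5
After iteration 2: pos = 1, w = 4.05
After iteration 3: pos = 2, w = 3.645
After iteration 4: pos = 3, w = 3.2805
Loop ends.

Final answer: 3.2805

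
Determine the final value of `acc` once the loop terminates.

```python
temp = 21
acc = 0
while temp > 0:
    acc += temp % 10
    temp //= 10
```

Let's trace through this code step by step.

Initialize: temp = 21
Initialize: acc = 0
Entering loop: while temp > 0:
After iteration 1: temp = 2, acc = 1
After iteration 2: temp = 0, acc = 3
Loop ends.

Final answer: 3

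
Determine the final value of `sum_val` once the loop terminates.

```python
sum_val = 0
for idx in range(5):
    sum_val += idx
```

Let's trace through this code step by step.

Initialize: sum_val = 0
Entering loop: for idx in range(5):
After iteration 1: idx = 0, sum_val = 0
After iteration 2: idx = 1, sum_val = 1
After iteration 3: idx = 2, sum_val = 3
After iteration 4: idx = 3, sum_val = 6
After iteration 5: idx = 4, sum_val = 10
Loop ends.

Final answer: 10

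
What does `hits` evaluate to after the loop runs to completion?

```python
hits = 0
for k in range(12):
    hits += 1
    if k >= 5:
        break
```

Let's trace through this code step by step.

Initialize: hits = 0
Entering loop: for k in range(12):
After iteration 1: k = 0, hits = 1
After iteration 2: k = 1, hits = 2
After iteration 3: k = 2, hits = 3
After iteration 4: k = 3, hits = 4
After iteration 5: k = 4, hits = 5
After iteration 6: k = 5, hits = 6
Loop ends.

Final answer: 6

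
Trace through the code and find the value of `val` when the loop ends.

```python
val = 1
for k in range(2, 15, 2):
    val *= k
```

Let's trace through this code step by step.

Initialize: val = 1
Entering loop: for k in range(2, 15, 2):
After iteration 1: k = 2, val = 2
After iteration 2: k = 4, val = 8
After iteration 3: k = 6, val = 48
After iteration 4: k = 8, val = 384
After iteration 5: k = 10, val = 3840
After iteration 6: k = 12, val = 46080
After iteration 7: k = 14, val = 645120
Loop ends.

Final answer: 645120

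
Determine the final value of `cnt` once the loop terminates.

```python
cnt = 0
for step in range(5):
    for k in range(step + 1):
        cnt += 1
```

Let's trace through this code step by step.

Initialize: cnt = 0
Entering loop: for step in range(5):
After iteration 1: step = 0, cnt = 1, k = 0
After iteration 2: step = 1, cnt = 3, k = 1
After iteration 3: step = 2, cnt = 6, k = 2
After iteration 4: step = 3, cnt = 10, k = 3
After iteration 5: step = 4, cnt = 15, k = 4
Loop ends.

Final answer: 15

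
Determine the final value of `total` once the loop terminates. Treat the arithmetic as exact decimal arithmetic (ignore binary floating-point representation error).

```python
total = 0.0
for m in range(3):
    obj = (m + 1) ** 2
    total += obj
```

Let's trace through this code step by step.

Initialize: total = 0.0
Entering loop: for m in range(3):
After iteration 1: m = 0, total = 1.0, obj = 1
After iteration 2: m = 1, total = 5.0, obj = 4
After iteration 3: m = 2, total = 14.0, obj = 9
Loop ends.

Final answer: 14.0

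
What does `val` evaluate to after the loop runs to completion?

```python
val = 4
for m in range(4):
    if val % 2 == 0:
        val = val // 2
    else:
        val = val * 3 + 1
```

Let's trace through this code step by step.

Initialize: val = 4
Entering loop: for m in range(4):
After iteration 1: m = 0, val = 2
After iteration 2: m = 1, val = 1
After iteration 3: m = 2, val = 4
After iteration 4: m = 3, val = 2
Loop ends.

Final answer: 2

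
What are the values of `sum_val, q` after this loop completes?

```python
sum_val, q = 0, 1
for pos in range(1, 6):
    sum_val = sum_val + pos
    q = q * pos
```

Let's trace through this code step by step.

Initialize: sum_val = 0
Initialize: q = 1
Entering loop: for pos in range(1, 6):
After iteration 1: pos = 1, sum_val = 1, q = 1
After iteration 2: pos = 2, sum_val = 3, q = 2
After iteration 3: pos = 3, sum_val = 6, q = 6
After iteration 4: pos = 4, sum_val = 10, q = 24
After iteration 5: pos = 5, sum_val = 15, q = 120
Loop ends.

Final answer: 15, 120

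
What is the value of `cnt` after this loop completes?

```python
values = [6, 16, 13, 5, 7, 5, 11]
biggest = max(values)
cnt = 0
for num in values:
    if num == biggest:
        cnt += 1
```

Let's trace through this code step by step.

Initialize: values = [6, 16, 13, 5, 7, 5, 11]
Initialize: biggest = 16
Initialize: cnt = 0
Entering loop: for num in values:
After iteration 1: num = 6, cnt = 0
After iteration 2: num = 16, cnt = 1
After iteration 3: num = 13, cnt = 1
After iteration 4: num = 5, cnt = 1
After iteration 5: num = 7, cnt = 1
After iteration 6: num = 5, cnt = 1
After iteration 7: num = 11, cnt = 1
Loop ends.

Final answer: 1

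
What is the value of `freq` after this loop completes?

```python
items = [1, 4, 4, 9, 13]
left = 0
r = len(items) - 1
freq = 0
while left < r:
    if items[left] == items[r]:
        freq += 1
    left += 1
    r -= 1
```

Let's trace through this code step by step.

Initialize: items = [1, 4, 4, 9, 13]
Initialize: left = 0
Initialize: r = 4
Initialize: freq = 0
Entering loop: while left < r:
After iteration 1: left = 1, r = 3, freq = 0
After iteration 2: left = 2, r = 2, freq = 0
Loop ends.

Final answer: 0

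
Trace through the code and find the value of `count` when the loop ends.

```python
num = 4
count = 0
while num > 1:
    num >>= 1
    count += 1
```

Let's trace through this code step by step.

Initialize: num = 4
Initialize: count = 0
Entering loop: while num > 1:
After iteration 1: num = 2, count = 1
After iteration 2: num = 1, count = 2
Loop ends.

Final answer: 2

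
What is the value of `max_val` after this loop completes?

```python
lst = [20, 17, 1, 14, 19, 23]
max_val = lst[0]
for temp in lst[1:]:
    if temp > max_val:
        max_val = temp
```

Let's trace through this code step by step.

Initialize: lst = [20, 17, 1, 14, 19, 23]
Initialize: max_val = 20
Entering loop: for temp in lst[1:]:
After iteration 1: temp = 17, max_val = 20
After iteration 2: temp = 1, max_val = 20
After iteration 3: temp = 14, max_val = 20
After iteration 4: temp = 19, max_val = 20
After iteration 5: temp = 23, max_val = 23
Loop ends.

Final answer: 23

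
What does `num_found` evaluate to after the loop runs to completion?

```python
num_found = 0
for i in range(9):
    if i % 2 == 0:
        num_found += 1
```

Let's trace through this code step by step.

Initialize: num_found = 0
Entering loop: for i in range(9):
After iteration 1: i = 0, num_found = 1
After iteration 2: i = 1, num_found = 1
After iteration 3: i = 2, num_found = 2
After iteration 4: i = 3, num_found = 2
After iteration 5: i = 4, num_found = 3
After iteration 6: i = 5, num_found = 3
After iteration 7: i = 6, num_found = 4
After iteration 8: i = 7, num_found = 4
After iteration 9: i = 8, num_found = 5
Loop ends.

Final answer: 5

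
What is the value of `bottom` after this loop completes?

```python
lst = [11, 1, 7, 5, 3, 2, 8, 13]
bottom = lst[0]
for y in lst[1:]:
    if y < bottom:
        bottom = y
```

Let's trace through this code step by step.

Initialize: lst = [11, 1, 7, 5, 3, 2, 8, 13]
Initialize: bottom = 11
Entering loop: for y in lst[1:]:
After iteration 1: y = 1, bottom = 1
After iteration 2: y = 7, bottom = 1
After iteration 3: y = 5, bottom = 1
After iteration 4: y = 3, bottom = 1
After iteration 5: y = 2, bottom = 1
After iteration 6: y = 8, bottom = 1
After iteration 7: y = 13, bottom = 1
Loop ends.

Final answer: 1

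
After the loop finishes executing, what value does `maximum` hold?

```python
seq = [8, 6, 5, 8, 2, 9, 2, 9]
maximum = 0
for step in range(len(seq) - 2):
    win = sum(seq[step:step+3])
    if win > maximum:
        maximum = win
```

Let's trace through this code step by step.

Initialize: seq = [8, 6, 5, 8, 2, 9, 2, 9]
Initialize: maximum = 0
Entering loop: for step in range(len(seq) - 2):
After iteration 1: step = 0, maximum = 19, win = 19
After iteration 2: step = 1, maximum = 19, win = 19
After iteration 3: step = 2, maximum = 19, win = 15
After iteration 4: step = 3, maximum = 19, win = 19
After iteration 5: step = 4, maximum = 19, win = 13
After iteration 6: step = 5, maximum = 20, win = 20
Loop ends.

Final answer: 20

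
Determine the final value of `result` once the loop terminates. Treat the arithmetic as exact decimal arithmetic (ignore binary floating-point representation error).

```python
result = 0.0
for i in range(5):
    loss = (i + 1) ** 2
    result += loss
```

Let's trace through this code step by step.

Initialize: result = 0.0
Entering loop: for i in range(5):
After iteration 1: i = 0, result = 1.0, loss = 1
After iteration 2: i = 1, result = 5.0, loss = 4
After iteration 3: i = 2, result = 14.0, loss = 9
After iteration 4: i = 3, result = 30.0, loss = 16
After iteration 5: i = 4, result = 55.0, loss = 25
Loop ends.

Final answer: 55.0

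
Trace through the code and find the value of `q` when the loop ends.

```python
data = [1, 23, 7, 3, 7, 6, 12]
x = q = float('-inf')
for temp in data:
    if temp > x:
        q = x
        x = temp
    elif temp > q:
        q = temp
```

Let's trace through this code step by step.

Initialize: data = [1, 23, 7, 3, 7, 6, 12]
Initialize: x = -inf
Initialize: q = -inf
Entering loop: for temp in data:
After iteration 1: temp = 1, x = 1, q = -inf
After iteration 2: temp = 23, x = 23, q = 1
After iteration 3: temp = 7, x = 23, q = 7
After iteration 4: temp = 3, x = 23, q = 7
After iteration 5: temp = 7, x = 23, q = 7
After iteration 6: temp = 6, x = 23, q = 7
After iteration 7: temp = 12, x = 23, q = 12
Loop ends.

Final answer: 12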